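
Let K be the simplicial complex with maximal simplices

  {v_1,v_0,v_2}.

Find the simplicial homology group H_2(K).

Fix the vertex order v_0 < v_1 < v_2 and write every simplex with vertices in increasing order. Then dim K = 2 and the simplices of K are:

  0-simplices (3): [v_0], [v_1], [v_2]
  1-simplices (3): [v_0,v_1], [v_0,v_2], [v_1,v_2]
  2-simplices (1): [v_0,v_1,v_2]

giving chain groups C_0 ≅ Z^3, C_1 ≅ Z^3, C_2 ≅ Z^1.

∂_1: C_1 → C_0 sends each edge [p,q] (with p < q) to q − p.
This gives a 3×3 integer matrix of rank 2; reducing to Smith normal form yields diagonal entries (1,1).

The boundary map ∂_2: C_2 → C_1 acts by ∂[p,q,r] = [q,r] − [p,r] + [p,q]. For instance
  ∂[v_0,v_1,v_2] = [v_1,v_2] − [v_0,v_2] + [v_0,v_1].
The 3×1 boundary matrix has rank 1 and Smith normal form diag(1).

Now H_k = ker ∂_k / im ∂_{k+1}, so:

  H_2: rank ker ∂_2 − rank ∂_3 = (1 − 1) − 0 = 0, and there is no ∂_3, so H_2 = 0.

H_2 ≅ 0.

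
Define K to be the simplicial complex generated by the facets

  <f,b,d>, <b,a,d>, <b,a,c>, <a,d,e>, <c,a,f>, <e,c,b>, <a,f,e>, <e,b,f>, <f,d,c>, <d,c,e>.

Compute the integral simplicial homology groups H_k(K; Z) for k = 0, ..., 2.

H_0 ≅ Z,  H_1 ≅ Z/2Z,  H_2 = 0.

Take the total order a < b < c < d < e < f on the vertex set. Then K (dimension 2) consists of the simplices:

  0-simplices (6): a, b, c, d, e, f
  1-simplices (15): ab, ac, ad, ae, af, bc, bd, be, bf, cd, ce, cf, de, df, ef
  2-simplices (10): abc, abd, acf, ade, aef, bce, bdf, bef, cde, cdf

Hence C_0 ≅ Z^6, C_1 ≅ Z^15, C_2 ≅ Z^10.

Boundary ∂_1: C_1 → C_0 sends each edge [p,q] (with p < q) to q − p.
The 6×15 boundary matrix has rank 5 and Smith normal form diag(1,1,1,1,1).

Boundary ∂_2: C_2 → C_1 sends each 2-simplex [p,q,r] to [q,r] − [p,r] + [p,q]. For instance
  ∂bce = ce − be + bc,
  ∂acf = cf − af + ac.
This gives a 15×10 integer matrix of rank 10; reducing to Smith normal form yields diagonal entries (1,1,1,1,1,1,1,1,1,2).

Computing H_k = (kernel of ∂_k) / (image of ∂_{k+1}):

  H_0: rank C_0 − rank ∂_1 = 6 − 5 = 1, and the invariant factors of ∂_1 are all 1, so H_0 = Z.
  H_1: rank ker ∂_1 − rank ∂_2 = (15 − 5) − 10 = 0, and ∂_2 has invariant factor 2 > 1, so H_1 = Z/2Z.
  H_2: rank ker ∂_2 − rank ∂_3 = (10 − 10) − 0 = 0, and there is no ∂_3, so H_2 = 0.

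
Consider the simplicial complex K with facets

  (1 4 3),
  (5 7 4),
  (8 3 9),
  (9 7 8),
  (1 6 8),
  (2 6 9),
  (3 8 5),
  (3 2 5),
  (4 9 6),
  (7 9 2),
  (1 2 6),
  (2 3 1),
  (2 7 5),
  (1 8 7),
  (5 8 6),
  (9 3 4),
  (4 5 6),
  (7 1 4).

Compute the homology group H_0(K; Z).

Take the total order 1 < 2 < 3 < 4 < 5 < 6 < 7 < 8 < 9 on the vertex set. Then K (dimension 2) consists of the simplices:

  0-simplices (9): [1], [2], [3], [4], [5], [6], [7], [8], [9]
  1-simplices (27): (27 of them)
  2-simplices (18): [1,2,3], [1,2,6], [1,3,4], [1,4,7], [1,6,8], [1,7,8], [2,3,5], [2,5,7], [2,6,9], [2,7,9], [3,4,9], [3,5,8], [3,8,9], [4,5,6], [4,5,7], [4,6,9], [5,6,8], [7,8,9]

Hence C_0 ≅ Z^9, C_1 ≅ Z^27, C_2 ≅ Z^18.

Boundary ∂_1: C_1 → C_0 maps an edge to its endpoints' difference, ∂[p,q] = q − p. For instance
  ∂[4,9] = [9] − [4].
The 9×27 boundary matrix has rank 8 and Smith normal form diag(1,1,1,1,1,1,1,1).

∂_2: C_2 → C_1 maps a triangle to the signed sum of its edges. For instance
  ∂[1,3,4] = [3,4] − [1,4] + [1,3],
  ∂[3,8,9] = [8,9] − [3,9] + [3,8].
This gives a 27×18 integer matrix of rank 17; reducing to Smith normal form yields diagonal entries (1,1,1,1,1,1,1,1,1,1,1,1,1,1,1,1,1).

Now H_k = ker ∂_k / im ∂_{k+1}, so:

  H_0: rank C_0 − rank ∂_1 = 9 − 8 = 1, and the invariant factors of ∂_1 are all 1, so H_0 = Z.

H_0 ≅ Z.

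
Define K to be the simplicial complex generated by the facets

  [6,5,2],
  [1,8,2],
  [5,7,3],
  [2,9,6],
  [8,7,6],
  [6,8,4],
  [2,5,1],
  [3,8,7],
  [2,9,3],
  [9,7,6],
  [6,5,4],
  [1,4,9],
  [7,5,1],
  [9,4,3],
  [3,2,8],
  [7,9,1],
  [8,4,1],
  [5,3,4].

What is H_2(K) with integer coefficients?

H_2 = Z.

K has 9 vertices, 27 edges, 18 triangles.
rank ∂_2 = 17, rank ∂_3 = 0 ⇒ b_2 = 18 − 17 − 0 = 1. So H_2 ≅ Z.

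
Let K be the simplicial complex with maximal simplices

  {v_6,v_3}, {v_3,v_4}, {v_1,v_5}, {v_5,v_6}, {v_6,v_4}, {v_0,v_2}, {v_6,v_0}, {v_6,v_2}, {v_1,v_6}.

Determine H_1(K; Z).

K has 7 vertices, 9 edges.
rank ∂_1 = 6, rank ∂_2 = 0 ⇒ b_1 = 9 − 6 − 0 = 3. So H_1 = Z^3.

H_1 = Z^3.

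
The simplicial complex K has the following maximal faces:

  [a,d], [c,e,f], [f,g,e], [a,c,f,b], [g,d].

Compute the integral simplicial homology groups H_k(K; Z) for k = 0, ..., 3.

H_0 ≅ Z,  H_1 ≅ Z,  H_2 = 0,  H_3 = 0.

We work with the vertex ordering a < b < c < d < e < f < g. The simplices of K, each written with vertices in increasing order, are:

  0-simplices (7): a, b, c, d, e, f, g
  1-simplices (12): ab, ac, ad, af, bc, bf, ce, cf, dg, ef, eg, fg
  2-simplices (6): abc, abf, acf, bcf, cef, efg
  3-simplices (1): abcf

giving chain groups C_0 ≅ Z^7, C_1 ≅ Z^12, C_2 ≅ Z^6, C_3 ≅ Z^1.

∂_1: C_1 → C_0 sends each edge [p,q] (with p < q) to q − p. For instance
  ∂ac = c − a.
This gives a 7×12 integer matrix of rank 6; reducing to Smith normal form yields diagonal entries (1,1,1,1,1,1).

Boundary ∂_2: C_2 → C_1 sends each 2-simplex [p,q,r] to [q,r] − [p,r] + [p,q]. For instance
  ∂efg = fg − eg + ef,
  ∂abc = bc − ac + ab.
This gives a 12×6 integer matrix of rank 5; reducing to Smith normal form yields diagonal entries (1,1,1,1,1).

The boundary map ∂_3: C_3 → C_2 sends each 3-simplex σ to the alternating sum Σ_i (−1)^i (σ with its i-th vertex removed). For instance
  ∂abcf = bcf − acf + abf − abc.
As a 6×1 matrix over Z this has rank 1, with invariant factors (1).

Reading off H_k = ker ∂_k / im ∂_{k+1}:

  H_0: rank C_0 − rank ∂_1 = 7 − 6 = 1, and the invariant factors of ∂_1 are all 1, so H_0 ≅ Z.
  H_1: rank ker ∂_1 − rank ∂_2 = (12 − 6) − 5 = 1, and the invariant factors of ∂_2 are all 1, so H_1 ≅ Z.
  H_2: rank ker ∂_2 − rank ∂_3 = (6 − 5) − 1 = 0, and the invariant factors of ∂_3 are all 1, so H_2 ≅ 0.
  H_3: rank ker ∂_3 − rank ∂_4 = (1 − 1) − 0 = 0, and there is no ∂_4, so H_3 ≅ 0.

As a check, the Euler characteristic is 7 − 12 + 6 − 1 = 0, which agrees with 1 − 1 + 0 − 0 = 0.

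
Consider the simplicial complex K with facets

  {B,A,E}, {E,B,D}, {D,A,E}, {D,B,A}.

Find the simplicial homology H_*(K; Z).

H_0 = Z,  H_1 = 0,  H_2 = Z.

Fix the vertex order A < B < D < E and write every simplex with vertices in increasing order. Then dim K = 2 and the simplices of K are:

  0-simplices (4): A, B, D, E
  1-simplices (6): AB, AD, AE, BD, BE, DE
  2-simplices (4): ABD, ABE, ADE, BDE

giving chain groups C_0 ≅ Z^4, C_1 ≅ Z^6, C_2 ≅ Z^4.

Boundary ∂_1: C_1 → C_0 is given by ∂[p,q] = [q] − [p]. For instance
  ∂DE = E − D.
This gives a 4×6 integer matrix of rank 3; reducing to Smith normal form yields diagonal entries (1,1,1).

The boundary map ∂_2: C_2 → C_1 sends each 2-simplex [p,q,r] to [q,r] − [p,r] + [p,q]. For instance
  ∂ABD = BD − AD + AB,
  ∂ABE = BE − AE + AB.
The 6×4 boundary matrix has rank 3 and Smith normal form diag(1,1,1).

Reading off H_k = ker ∂_k / im ∂_{k+1}:

  H_0: rank C_0 − rank ∂_1 = 4 − 3 = 1, and the invariant factors of ∂_1 are all 1, so H_0 = Z.
  H_1: rank ker ∂_1 − rank ∂_2 = (6 − 3) − 3 = 0, and the invariant factors of ∂_2 are all 1, so H_1 = 0.
  H_2: rank ker ∂_2 − rank ∂_3 = (4 − 3) − 0 = 1, and there is no ∂_3, so H_2 = Z.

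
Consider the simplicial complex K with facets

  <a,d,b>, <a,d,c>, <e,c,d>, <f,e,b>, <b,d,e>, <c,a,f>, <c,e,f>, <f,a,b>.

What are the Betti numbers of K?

b_0 = 1, b_1 = 0, b_2 = 1.

K has 6 vertices, 12 edges, 8 triangles.
rank ∂_0 = 0, rank ∂_1 = 5 ⇒ b_0 = 6 − 0 − 5 = 1; all invariant factors of ∂_1 are 1 so no torsion. So H_0 = Z.
rank ∂_1 = 5, rank ∂_2 = 7 ⇒ b_1 = 12 − 5 − 7 = 0; all invariant factors of ∂_2 are 1 so no torsion. So H_1 = 0.
rank ∂_2 = 7, rank ∂_3 = 0 ⇒ b_2 = 8 − 7 − 0 = 1. So H_2 = Z.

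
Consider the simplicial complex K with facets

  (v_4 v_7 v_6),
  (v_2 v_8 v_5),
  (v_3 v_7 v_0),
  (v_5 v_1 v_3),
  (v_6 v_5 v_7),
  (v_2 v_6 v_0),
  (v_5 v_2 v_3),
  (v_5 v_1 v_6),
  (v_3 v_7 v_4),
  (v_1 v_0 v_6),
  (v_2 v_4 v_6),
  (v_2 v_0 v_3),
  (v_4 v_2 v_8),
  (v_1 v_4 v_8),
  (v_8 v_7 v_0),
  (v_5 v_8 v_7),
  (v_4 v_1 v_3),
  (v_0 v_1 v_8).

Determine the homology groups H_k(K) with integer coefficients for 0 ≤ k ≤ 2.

Take the total order v_0 < v_1 < v_2 < v_3 < v_4 < v_5 < v_6 < v_7 < v_8 on the vertex set. Then K (dimension 2) consists of the simplices:

  0-simplices (9): [v_0], [v_1], [v_2], [v_3], [v_4], [v_5], [v_6], [v_7], [v_8]
  1-simplices (27): (27 of them)
  2-simplices (18): (18 of them)

so the chain groups are C_0 ≅ Z^9, C_1 ≅ Z^27, C_2 ≅ Z^18.

Boundary ∂_1: C_1 → C_0 is given by ∂[p,q] = [q] − [p].
As a 9×27 matrix over Z this has rank 8, with invariant factors (1,1,1,1,1,1,1,1).

∂_2: C_2 → C_1 acts by ∂[p,q,r] = [q,r] − [p,r] + [p,q]. For instance
  ∂[v_1,v_4,v_8] = [v_4,v_8] − [v_1,v_8] + [v_1,v_4],
  ∂[v_5,v_6,v_7] = [v_6,v_7] − [v_5,v_7] + [v_5,v_6].
This gives a 27×18 integer matrix of rank 17; reducing to Smith normal form yields diagonal entries (1,1,1,1,1,1,1,1,1,1,1,1,1,1,1,1,1).

Now H_k = ker ∂_k / im ∂_{k+1}, so:

  H_0: rank C_0 − rank ∂_1 = 9 − 8 = 1, and the invariant factors of ∂_1 are all 1, so H_0 ≅ Z.
  H_1: rank ker ∂_1 − rank ∂_2 = (27 − 8) − 17 = 2, and the invariant factors of ∂_2 are all 1, so H_1 ≅ Z^2.
  H_2: rank ker ∂_2 − rank ∂_3 = (18 − 17) − 0 = 1, and there is no ∂_3, so H_2 ≅ Z.

As a check, the Euler characteristic is 9 − 27 + 18 = 0, which agrees with 1 − 2 + 1 = 0.

H_0 ≅ Z,  H_1 ≅ Z^2,  H_2 ≅ Z.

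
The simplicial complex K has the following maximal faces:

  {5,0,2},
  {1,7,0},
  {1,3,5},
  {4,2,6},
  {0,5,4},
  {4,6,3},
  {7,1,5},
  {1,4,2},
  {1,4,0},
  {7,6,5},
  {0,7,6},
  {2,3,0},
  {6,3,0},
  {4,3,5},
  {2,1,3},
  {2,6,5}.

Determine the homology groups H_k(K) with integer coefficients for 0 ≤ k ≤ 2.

Order the vertices as 0 < 1 < 2 < 3 < 4 < 5 < 6 < 7. Listing each simplex with vertices in this order, K has dimension 2 with simplices:

  0-simplices (8): [0], [1], [2], [3], [4], [5], [6], [7]
  1-simplices (24): (24 of them)
  2-simplices (16): [0,1,4], [0,1,7], [0,2,3], [0,2,5], [0,3,6], [0,4,5], [0,6,7], [1,2,3], [1,2,4], [1,3,5], [1,5,7], [2,4,6], [2,5,6], [3,4,5], [3,4,6], [5,6,7]

giving chain groups C_0 ≅ Z^8, C_1 ≅ Z^24, C_2 ≅ Z^16.

Boundary ∂_1: C_1 → C_0 maps an edge to its endpoints' difference, ∂[p,q] = q − p.
The resulting 8×24 matrix has rank 7, and its Smith normal form has invariant factors (1,1,1,1,1,1,1).

The boundary map ∂_2: C_2 → C_1 sends each 2-simplex [p,q,r] to [q,r] − [p,r] + [p,q]. For instance
  ∂[0,1,4] = [1,4] − [0,4] + [0,1],
  ∂[1,2,4] = [2,4] − [1,4] + [1,2].
As a 24×16 matrix over Z this has rank 15, with invariant factors (1,1,1,1,1,1,1,1,1,1,1,1,1,1,1).

Reading off H_k = ker ∂_k / im ∂_{k+1}:

  H_0: rank C_0 − rank ∂_1 = 8 − 7 = 1, and the invariant factors of ∂_1 are all 1, so H_0 = Z.
  H_1: rank ker ∂_1 − rank ∂_2 = (24 − 7) − 15 = 2, and the invariant factors of ∂_2 are all 1, so H_1 = Z^2.
  H_2: rank ker ∂_2 − rank ∂_3 = (16 − 15) − 0 = 1, and there is no ∂_3, so H_2 = Z.

(K is a triangulation of the torus T^2.)

H_0 = Z,  H_1 = Z^2,  H_2 = Z.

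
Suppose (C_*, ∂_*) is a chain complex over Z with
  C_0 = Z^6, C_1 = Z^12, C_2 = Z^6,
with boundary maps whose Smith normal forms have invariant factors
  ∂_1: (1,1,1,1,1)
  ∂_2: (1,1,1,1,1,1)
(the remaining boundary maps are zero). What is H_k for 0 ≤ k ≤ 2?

H_0: b_0 = 6 − 0 − 5 = 1; torsion from ∂_1 factors > 1: none. So H_0 = Z.
H_1: b_1 = 12 − 5 − 6 = 1; torsion from ∂_2 factors > 1: none. So H_1 = Z.
H_2: b_2 = 6 − 6 − 0 = 0; torsion from ∂_3 factors > 1: none. So H_2 = 0.

H_0 = Z,  H_1 = Z,  H_2 = 0.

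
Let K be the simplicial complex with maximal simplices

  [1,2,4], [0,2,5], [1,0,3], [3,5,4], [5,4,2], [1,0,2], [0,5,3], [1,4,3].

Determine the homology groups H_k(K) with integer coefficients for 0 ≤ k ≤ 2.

Order the vertices as 0 < 1 < 2 < 3 < 4 < 5. Listing each simplex with vertices in this order, K has dimension 2 with simplices:

  0-simplices (6): [0], [1], [2], [3], [4], [5]
  1-simplices (12): [0,1], [0,2], [0,3], [0,5], [1,2], [1,3], [1,4], [2,4], [2,5], [3,4], [3,5], [4,5]
  2-simplices (8): [0,1,2], [0,1,3], [0,2,5], [0,3,5], [1,2,4], [1,3,4], [2,4,5], [3,4,5]

so the chain groups are C_0 ≅ Z^6, C_1 ≅ Z^12, C_2 ≅ Z^8.

∂_1: C_1 → C_0 is given by ∂[p,q] = [q] − [p]. For instance
  ∂[3,4] = [4] − [3].
The 6×12 boundary matrix has rank 5 and Smith normal form diag(1,1,1,1,1).

The boundary map ∂_2: C_2 → C_1 sends each 2-simplex [p,q,r] to [q,r] − [p,r] + [p,q]. For instance
  ∂[0,2,5] = [2,5] − [0,5] + [0,2],
  ∂[0,3,5] = [3,5] − [0,5] + [0,3].
This gives a 12×8 integer matrix of rank 7; reducing to Smith normal form yields diagonal entries (1,1,1,1,1,1,1).

From H_k ≅ ker(∂_k) / im(∂_{k+1}) we obtain:

  H_0: rank C_0 − rank ∂_1 = 6 − 5 = 1, and the invariant factors of ∂_1 are all 1, so H_0 ≅ Z.
  H_1: rank ker ∂_1 − rank ∂_2 = (12 − 5) − 7 = 0, and the invariant factors of ∂_2 are all 1, so H_1 ≅ 0.
  H_2: rank ker ∂_2 − rank ∂_3 = (8 − 7) − 0 = 1, and there is no ∂_3, so H_2 ≅ Z.

As a check, the Euler characteristic is 6 − 12 + 8 = 2, which agrees with 1 − 0 + 1 = 2.

H_0 ≅ Z,  H_1 = 0,  H_2 ≅ Z.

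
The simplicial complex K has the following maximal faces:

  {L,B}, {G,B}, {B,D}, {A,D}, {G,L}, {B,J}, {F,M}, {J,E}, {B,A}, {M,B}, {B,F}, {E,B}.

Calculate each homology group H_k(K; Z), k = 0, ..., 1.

Fix the vertex order A < B < D < E < F < G < J < L < M and write every simplex with vertices in increasing order. Then dim K = 1 and the simplices of K are:

  0-simplices (9): A, B, D, E, F, G, J, L, M
  1-simplices (12): AB, AD, BD, BE, BF, BG, BJ, BL, BM, EJ, FM, GL

so the chain groups are C_0 ≅ Z^9, C_1 ≅ Z^12.

Boundary ∂_1: C_1 → C_0 maps an edge to its endpoints' difference, ∂[p,q] = q − p. For instance
  ∂BJ = J − B.
The 9×12 boundary matrix has rank 8 and Smith normal form diag(1,1,1,1,1,1,1,1).

Computing H_k = (kernel of ∂_k) / (image of ∂_{k+1}):

  H_0: rank C_0 − rank ∂_1 = 9 − 8 = 1, and the invariant factors of ∂_1 are all 1, so H_0 ≅ Z.
  H_1: rank ker ∂_1 − rank ∂_2 = (12 − 8) − 0 = 4, and there is no ∂_2, so H_1 ≅ Z^4.

As a check, the Euler characteristic is 9 − 12 = -3, which agrees with 1 − 4 = -3.

H_0 = Z,  H_1 = Z^4.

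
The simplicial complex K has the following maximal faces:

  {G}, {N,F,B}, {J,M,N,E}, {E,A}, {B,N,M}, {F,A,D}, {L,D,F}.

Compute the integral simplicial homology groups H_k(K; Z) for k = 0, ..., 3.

Fix the vertex order A < B < D < E < F < G < J < L < M < N and write every simplex with vertices in increasing order. Then dim K = 3 and the simplices of K are:

  0-simplices (10): A, B, D, E, F, G, J, L, M, N
  1-simplices (16): AD, AE, AF, BF, BM, BN, DF, DL, EJ, EM, EN, FL, FN, JM, JN, MN
  2-simplices (8): ADF, BFN, BMN, DFL, EJM, EJN, EMN, JMN
  3-simplices (1): EJMN

giving chain groups C_0 ≅ Z^10, C_1 ≅ Z^16, C_2 ≅ Z^8, C_3 ≅ Z^1.

The boundary map ∂_1: C_1 → C_0 maps an edge to its endpoints' difference, ∂[p,q] = q − p. For instance
  ∂AE = E − A.
The 10×16 boundary matrix has rank 8 and Smith normal form diag(1,1,1,1,1,1,1,1).

∂_2: C_2 → C_1 acts by ∂[p,q,r] = [q,r] − [p,r] + [p,q]. For instance
  ∂EMN = MN − EN + EM,
  ∂BMN = MN − BN + BM.
The resulting 16×8 matrix has rank 7, and its Smith normal form has invariant factors (1,1,1,1,1,1,1).

Boundary ∂_3: C_3 → C_2 sends each 3-simplex σ to the alternating sum Σ_i (−1)^i (σ with its i-th vertex removed). For instance
  ∂EJMN = JMN − EMN + EJN − EJM.
This gives a 8×1 integer matrix of rank 1; reducing to Smith normal form yields diagonal entries (1).

Now H_k = ker ∂_k / im ∂_{k+1}, so:

  H_0: rank C_0 − rank ∂_1 = 10 − 8 = 2, and the invariant factors of ∂_1 are all 1, so H_0 ≅ Z^2.
  H_1: rank ker ∂_1 − rank ∂_2 = (16 − 8) − 7 = 1, and the invariant factors of ∂_2 are all 1, so H_1 ≅ Z.
  H_2: rank ker ∂_2 − rank ∂_3 = (8 − 7) − 1 = 0, and the invariant factors of ∂_3 are all 1, so H_2 ≅ 0.
  H_3: rank ker ∂_3 − rank ∂_4 = (1 − 1) − 0 = 0, and there is no ∂_4, so H_3 ≅ 0.

H_0 = Z^2,  H_1 = Z,  H_2 = 0,  H_3 = 0.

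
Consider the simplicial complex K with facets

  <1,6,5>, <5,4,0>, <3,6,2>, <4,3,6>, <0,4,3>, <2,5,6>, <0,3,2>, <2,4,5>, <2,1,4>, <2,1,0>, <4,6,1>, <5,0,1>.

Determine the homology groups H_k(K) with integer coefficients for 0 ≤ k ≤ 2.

H_0 ≅ Z,  H_1 ≅ Z/2,  H_2 = 0.

Take the total order 0 < 1 < 2 < 3 < 4 < 5 < 6 on the vertex set. Then K (dimension 2) consists of the simplices:

  0-simplices (7): [0], [1], [2], [3], [4], [5], [6]
  1-simplices (18): [0,1], [0,2], [0,3], [0,4], [0,5], [1,2], [1,4], [1,5], [1,6], [2,3], [2,4], [2,5], [2,6], [3,4], [3,6], [4,5], [4,6], [5,6]
  2-simplices (12): [0,1,2], [0,1,5], [0,2,3], [0,3,4], [0,4,5], [1,2,4], [1,4,6], [1,5,6], [2,3,6], [2,4,5], [2,5,6], [3,4,6]

so the chain groups are C_0 ≅ Z^7, C_1 ≅ Z^18, C_2 ≅ Z^12.

The boundary map ∂_1: C_1 → C_0 sends each edge [p,q] (with p < q) to q − p. For instance
  ∂[4,6] = [6] − [4].
This gives a 7×18 integer matrix of rank 6; reducing to Smith normal form yields diagonal entries (1,1,1,1,1,1).

∂_2: C_2 → C_1 maps a triangle to the signed sum of its edges. For instance
  ∂[3,4,6] = [4,6] − [3,6] + [3,4],
  ∂[2,5,6] = [5,6] − [2,6] + [2,5].
The resulting 18×12 matrix has rank 12, and its Smith normal form has invariant factors (1,1,1,1,1,1,1,1,1,1,1,2).

Reading off H_k = ker ∂_k / im ∂_{k+1}:

  H_0: rank C_0 − rank ∂_1 = 7 − 6 = 1, and the invariant factors of ∂_1 are all 1, so H_0 ≅ Z.
  H_1: rank ker ∂_1 − rank ∂_2 = (18 − 6) − 12 = 0, and ∂_2 has invariant factor 2 > 1, so H_1 ≅ Z/2.
  H_2: rank ker ∂_2 − rank ∂_3 = (12 − 12) − 0 = 0, and there is no ∂_3, so H_2 ≅ 0.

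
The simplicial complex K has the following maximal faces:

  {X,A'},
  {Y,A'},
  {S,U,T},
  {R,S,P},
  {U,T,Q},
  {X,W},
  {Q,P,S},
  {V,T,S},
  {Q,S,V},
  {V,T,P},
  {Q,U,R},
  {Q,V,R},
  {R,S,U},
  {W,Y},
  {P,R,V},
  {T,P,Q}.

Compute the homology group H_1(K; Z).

Take the total order P < Q < R < S < T < U < V < W < X < Y < A' on the vertex set. Then K (dimension 2) consists of the simplices:

  0-simplices (11): [P], [Q], [R], [S], [T], [U], [V], [W], [X], [Y], [A']
  1-simplices (22): [P,Q], [P,R], [P,S], [P,T], [P,V], [Q,R], [Q,S], [Q,T], [Q,U], [Q,V], [R,S], [R,U], [R,V], [S,T], [S,U], [S,V], [T,U], [T,V], [W,X], [W,Y], [X,A'], [Y,A']
  2-simplices (12): [P,Q,S], [P,Q,T], [P,R,S], [P,R,V], [P,T,V], [Q,R,U], [Q,R,V], [Q,S,V], [Q,T,U], [R,S,U], [S,T,U], [S,T,V]

Hence C_0 ≅ Z^11, C_1 ≅ Z^22, C_2 ≅ Z^12.

Boundary ∂_1: C_1 → C_0 maps an edge to its endpoints' difference, ∂[p,q] = q − p.
This gives a 11×22 integer matrix of rank 9; reducing to Smith normal form yields diagonal entries (1,1,1,1,1,1,1,1,1).

Boundary ∂_2: C_2 → C_1 maps a triangle to the signed sum of its edges. For instance
  ∂[P,Q,T] = [Q,T] − [P,T] + [P,Q],
  ∂[P,Q,S] = [Q,S] − [P,S] + [P,Q].
The 22×12 boundary matrix has rank 12 and Smith normal form diag(1,1,1,1,1,1,1,1,1,1,1,2).

Now H_k = ker ∂_k / im ∂_{k+1}, so:

  H_1: rank ker ∂_1 − rank ∂_2 = (22 − 9) − 12 = 1, and ∂_2 has invariant factor 2 > 1, so H_1 ≅ Z ⊕ Z/2Z.

(K is a triangulation of the disjoint union of the circle S^1 and the real projective plane RP^2.)

H_1 = Z ⊕ Z/2Z.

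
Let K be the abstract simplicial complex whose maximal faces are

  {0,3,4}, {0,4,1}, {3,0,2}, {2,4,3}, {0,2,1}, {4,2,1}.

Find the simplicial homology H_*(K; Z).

Take the total order 0 < 1 < 2 < 3 < 4 on the vertex set. Then K (dimension 2) consists of the simplices:

  0-simplices (5): [0], [1], [2], [3], [4]
  1-simplices (9): [0,1], [0,2], [0,3], [0,4], [1,2], [1,4], [2,3], [2,4], [3,4]
  2-simplices (6): [0,1,2], [0,1,4], [0,2,3], [0,3,4], [1,2,4], [2,3,4]

giving chain groups C_0 ≅ Z^5, C_1 ≅ Z^9, C_2 ≅ Z^6.

Boundary ∂_1: C_1 → C_0 is given by ∂[p,q] = [q] − [p].
As a 5×9 matrix over Z this has rank 4, with invariant factors (1,1,1,1).

The boundary map ∂_2: C_2 → C_1 sends each 2-simplex [p,q,r] to [q,r] − [p,r] + [p,q]. For instance
  ∂[0,2,3] = [2,3] − [0,3] + [0,2],
  ∂[0,1,2] = [1,2] − [0,2] + [0,1].
The resulting 9×6 matrix has rank 5, and its Smith normal form has invariant factors (1,1,1,1,1).

From H_k ≅ ker(∂_k) / im(∂_{k+1}) we obtain:

  H_0: rank C_0 − rank ∂_1 = 5 − 4 = 1, and the invariant factors of ∂_1 are all 1, so H_0 = Z.
  H_1: rank ker ∂_1 − rank ∂_2 = (9 − 4) − 5 = 0, and the invariant factors of ∂_2 are all 1, so H_1 = 0.
  H_2: rank ker ∂_2 − rank ∂_3 = (6 − 5) − 0 = 1, and there is no ∂_3, so H_2 = Z.

H_0 = Z,  H_1 = 0,  H_2 = Z.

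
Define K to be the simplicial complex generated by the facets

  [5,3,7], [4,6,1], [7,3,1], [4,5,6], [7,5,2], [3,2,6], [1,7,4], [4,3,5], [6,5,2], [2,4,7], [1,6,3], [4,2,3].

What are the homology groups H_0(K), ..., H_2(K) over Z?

H_0 = Z,  H_1 = Z/2Z,  H_2 = 0.

Take the total order 1 < 2 < 3 < 4 < 5 < 6 < 7 on the vertex set. Then K (dimension 2) consists of the simplices:

  0-simplices (7): [1], [2], [3], [4], [5], [6], [7]
  1-simplices (18): [1,3], [1,4], [1,6], [1,7], [2,3], [2,4], [2,5], [2,6], [2,7], [3,4], [3,5], [3,6], [3,7], [4,5], [4,6], [4,7], [5,6], [5,7]
  2-simplices (12): [1,3,6], [1,3,7], [1,4,6], [1,4,7], [2,3,4], [2,3,6], [2,4,7], [2,5,6], [2,5,7], [3,4,5], [3,5,7], [4,5,6]

so the chain groups are C_0 ≅ Z^7, C_1 ≅ Z^18, C_2 ≅ Z^12.

∂_1: C_1 → C_0 maps an edge to its endpoints' difference, ∂[p,q] = q − p. For instance
  ∂[1,4] = [4] − [1].
This gives a 7×18 integer matrix of rank 6; reducing to Smith normal form yields diagonal entries (1,1,1,1,1,1).

The boundary map ∂_2: C_2 → C_1 maps a triangle to the signed sum of its edges. For instance
  ∂[1,4,6] = [4,6] − [1,6] + [1,4],
  ∂[1,4,7] = [4,7] − [1,7] + [1,4].
As a 18×12 matrix over Z this has rank 12, with invariant factors (1,1,1,1,1,1,1,1,1,1,1,2).

Computing H_k = (kernel of ∂_k) / (image of ∂_{k+1}):

  H_0: rank C_0 − rank ∂_1 = 7 − 6 = 1, and the invariant factors of ∂_1 are all 1, so H_0 = Z.
  H_1: rank ker ∂_1 − rank ∂_2 = (18 − 6) − 12 = 0, and ∂_2 has invariant factor 2 > 1, so H_1 = Z/2Z.
  H_2: rank ker ∂_2 − rank ∂_3 = (12 − 12) − 0 = 0, and there is no ∂_3, so H_2 = 0.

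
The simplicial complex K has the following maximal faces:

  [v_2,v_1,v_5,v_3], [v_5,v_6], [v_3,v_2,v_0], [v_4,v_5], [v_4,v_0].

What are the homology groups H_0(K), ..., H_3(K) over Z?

Fix the vertex order v_0 < v_1 < v_2 < v_3 < v_4 < v_5 < v_6 and write every simplex with vertices in increasing order. Then dim K = 3 and the simplices of K are:

  0-simplices (7): [v_0], [v_1], [v_2], [v_3], [v_4], [v_5], [v_6]
  1-simplices (11): [v_0,v_2], [v_0,v_3], [v_0,v_4], [v_1,v_2], [v_1,v_3], [v_1,v_5], [v_2,v_3], [v_2,v_5], [v_3,v_5], [v_4,v_5], [v_5,v_6]
  2-simplices (5): [v_0,v_2,v_3], [v_1,v_2,v_3], [v_1,v_2,v_5], [v_1,v_3,v_5], [v_2,v_3,v_5]
  3-simplices (1): [v_1,v_2,v_3,v_5]

so the chain groups are C_0 ≅ Z^7, C_1 ≅ Z^11, C_2 ≅ Z^5, C_3 ≅ Z^1.

The boundary map ∂_1: C_1 → C_0 sends each edge [p,q] (with p < q) to q − p.
The resulting 7×11 matrix has rank 6, and its Smith normal form has invariant factors (1,1,1,1,1,1).

Boundary ∂_2: C_2 → C_1 sends each 2-simplex [p,q,r] to [q,r] − [p,r] + [p,q]. For instance
  ∂[v_2,v_3,v_5] = [v_3,v_5] − [v_2,v_5] + [v_2,v_3],
  ∂[v_0,v_2,v_3] = [v_2,v_3] − [v_0,v_3] + [v_0,v_2].
The 11×5 boundary matrix has rank 4 and Smith normal form diag(1,1,1,1).

∂_3: C_3 → C_2 sends each 3-simplex σ to the alternating sum Σ_i (−1)^i (σ with its i-th vertex removed). For instance
  ∂[v_1,v_2,v_3,v_5] = [v_2,v_3,v_5] − [v_1,v_3,v_5] + [v_1,v_2,v_5] − [v_1,v_2,v_3].
This gives a 5×1 integer matrix of rank 1; reducing to Smith normal form yields diagonal entries (1).

Computing H_k = (kernel of ∂_k) / (image of ∂_{k+1}):

  H_0: rank C_0 − rank ∂_1 = 7 − 6 = 1, and the invariant factors of ∂_1 are all 1, so H_0 ≅ Z.
  H_1: rank ker ∂_1 − rank ∂_2 = (11 − 6) − 4 = 1, and the invariant factors of ∂_2 are all 1, so H_1 ≅ Z.
  H_2: rank ker ∂_2 − rank ∂_3 = (5 − 4) − 1 = 0, and the invariant factors of ∂_3 are all 1, so H_2 ≅ 0.
  H_3: rank ker ∂_3 − rank ∂_4 = (1 − 1) − 0 = 0, and there is no ∂_4, so H_3 ≅ 0.

As a check, the Euler characteristic is 7 − 11 + 5 − 1 = 0, which agrees with 1 − 1 + 0 − 0 = 0.

H_0 ≅ Z,  H_1 ≅ Z,  H_2 = 0,  H_3 = 0.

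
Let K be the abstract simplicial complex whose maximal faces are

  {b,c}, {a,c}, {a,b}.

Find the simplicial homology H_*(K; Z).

H_0 ≅ Z,  H_1 ≅ Z.

Fix the vertex order a < b < c and write every simplex with vertices in increasing order. Then dim K = 1 and the simplices of K are:

  0-simplices (3): a, b, c
  1-simplices (3): ab, ac, bc

giving chain groups C_0 ≅ Z^3, C_1 ≅ Z^3.

Boundary ∂_1: C_1 → C_0 sends each edge [p,q] (with p < q) to q − p. For instance
  ∂ab = b − a.
The 3×3 boundary matrix has rank 2 and Smith normal form diag(1,1).

Reading off H_k = ker ∂_k / im ∂_{k+1}:

  H_0: rank C_0 − rank ∂_1 = 3 − 2 = 1, and the invariant factors of ∂_1 are all 1, so H_0 ≅ Z.
  H_1: rank ker ∂_1 − rank ∂_2 = (3 − 2) − 0 = 1, and there is no ∂_2, so H_1 ≅ Z.

As a check, the Euler characteristic is 3 − 3 = 0, which agrees with 1 − 1 = 0.
(K is a triangulation of the circle S^1.)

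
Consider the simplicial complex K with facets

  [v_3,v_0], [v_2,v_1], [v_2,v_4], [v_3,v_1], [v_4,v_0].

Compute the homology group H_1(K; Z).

H_1 ≅ Z.

Order the vertices as v_0 < v_1 < v_2 < v_3 < v_4. Listing each simplex with vertices in this order, K has dimension 1 with simplices:

  0-simplices (5): [v_0], [v_1], [v_2], [v_3], [v_4]
  1-simplices (5): [v_0,v_3], [v_0,v_4], [v_1,v_2], [v_1,v_3], [v_2,v_4]

so the chain groups are C_0 ≅ Z^5, C_1 ≅ Z^5.

The boundary map ∂_1: C_1 → C_0 maps an edge to its endpoints' difference, ∂[p,q] = q − p.
This gives a 5×5 integer matrix of rank 4; reducing to Smith normal form yields diagonal entries (1,1,1,1).

Computing H_k = (kernel of ∂_k) / (image of ∂_{k+1}):

  H_1: rank ker ∂_1 − rank ∂_2 = (5 − 4) − 0 = 1, and there is no ∂_2, so H_1 ≅ Z.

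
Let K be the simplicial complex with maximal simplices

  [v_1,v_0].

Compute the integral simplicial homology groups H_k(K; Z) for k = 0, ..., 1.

We work with the vertex ordering v_0 < v_1. The simplices of K, each written with vertices in increasing order, are:

  0-simplices (2): [v_0], [v_1]
  1-simplices (1): [v_0,v_1]

giving chain groups C_0 ≅ Z^2, C_1 ≅ Z^1.

∂_1: C_1 → C_0 sends each edge [p,q] (with p < q) to q − p.
This gives a 2×1 integer matrix of rank 1; reducing to Smith normal form yields diagonal entries (1).

Computing H_k = (kernel of ∂_k) / (image of ∂_{k+1}):

  H_0: rank C_0 − rank ∂_1 = 2 − 1 = 1, and the invariant factors of ∂_1 are all 1, so H_0 ≅ Z.
  H_1: rank ker ∂_1 − rank ∂_2 = (1 − 1) − 0 = 0, and there is no ∂_2, so H_1 ≅ 0.

H_0 = Z,  H_1 = 0.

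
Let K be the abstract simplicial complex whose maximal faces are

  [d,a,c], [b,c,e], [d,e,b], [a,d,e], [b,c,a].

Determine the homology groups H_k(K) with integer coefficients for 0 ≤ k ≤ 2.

Order the vertices as a < b < c < d < e. Listing each simplex with vertices in this order, K has dimension 2 with simplices:

  0-simplices (5): a, b, c, d, e
  1-simplices (10): ab, ac, ad, ae, bc, bd, be, cd, ce, de
  2-simplices (5): abc, acd, ade, bce, bde

so the chain groups are C_0 ≅ Z^5, C_1 ≅ Z^10, C_2 ≅ Z^5.

The boundary map ∂_1: C_1 → C_0 sends each edge [p,q] (with p < q) to q − p.
As a 5×10 matrix over Z this has rank 4, with invariant factors (1,1,1,1).

∂_2: C_2 → C_1 maps a triangle to the signed sum of its edges. For instance
  ∂bce = ce − be + bc,
  ∂acd = cd − ad + ac.
This gives a 10×5 integer matrix of rank 5; reducing to Smith normal form yields diagonal entries (1,1,1,1,1).

Reading off H_k = ker ∂_k / im ∂_{k+1}:

  H_0: rank C_0 − rank ∂_1 = 5 − 4 = 1, and the invariant factors of ∂_1 are all 1, so H_0 = Z.
  H_1: rank ker ∂_1 − rank ∂_2 = (10 − 4) − 5 = 1, and the invariant factors of ∂_2 are all 1, so H_1 = Z.
  H_2: rank ker ∂_2 − rank ∂_3 = (5 − 5) − 0 = 0, and there is no ∂_3, so H_2 = 0.

H_0 ≅ Z,  H_1 ≅ Z,  H_2 = 0.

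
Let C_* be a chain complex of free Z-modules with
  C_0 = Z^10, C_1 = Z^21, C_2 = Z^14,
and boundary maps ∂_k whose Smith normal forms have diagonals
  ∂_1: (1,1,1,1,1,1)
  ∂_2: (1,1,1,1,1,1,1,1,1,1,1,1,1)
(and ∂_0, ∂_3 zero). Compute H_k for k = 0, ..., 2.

H_0: b_0 = 10 − 0 − 6 = 4; torsion from ∂_1 factors > 1: none. So H_0 ≅ Z^4.
H_1: b_1 = 21 − 6 − 13 = 2; torsion from ∂_2 factors > 1: none. So H_1 ≅ Z^2.
H_2: b_2 = 14 − 13 − 0 = 1; torsion from ∂_3 factors > 1: none. So H_2 ≅ Z.

H_0 ≅ Z^4,  H_1 ≅ Z^2,  H_2 ≅ Z.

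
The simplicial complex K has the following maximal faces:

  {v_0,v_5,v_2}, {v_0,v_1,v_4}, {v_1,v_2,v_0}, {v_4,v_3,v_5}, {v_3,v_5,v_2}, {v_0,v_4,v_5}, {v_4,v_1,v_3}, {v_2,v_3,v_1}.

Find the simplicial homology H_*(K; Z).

K has 6 vertices, 12 edges, 8 triangles.
rank ∂_0 = 0, rank ∂_1 = 5 ⇒ b_0 = 6 − 0 − 5 = 1; all invariant factors of ∂_1 are 1 so no torsion. So H_0 ≅ Z.
rank ∂_1 = 5, rank ∂_2 = 7 ⇒ b_1 = 12 − 5 − 7 = 0; all invariant factors of ∂_2 are 1 so no torsion. So H_1 ≅ 0.
rank ∂_2 = 7, rank ∂_3 = 0 ⇒ b_2 = 8 − 7 − 0 = 1. So H_2 ≅ Z.

H_0 = Z,  H_1 = 0,  H_2 = Z.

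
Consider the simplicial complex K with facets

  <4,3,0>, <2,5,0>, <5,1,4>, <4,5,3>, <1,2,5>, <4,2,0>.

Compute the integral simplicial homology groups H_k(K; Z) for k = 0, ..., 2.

We work with the vertex ordering 0 < 1 < 2 < 3 < 4 < 5. The simplices of K, each written with vertices in increasing order, are:

  0-simplices (6): [0], [1], [2], [3], [4], [5]
  1-simplices (12): [0,2], [0,3], [0,4], [0,5], [1,2], [1,4], [1,5], [2,4], [2,5], [3,4], [3,5], [4,5]
  2-simplices (6): [0,2,4], [0,2,5], [0,3,4], [1,2,5], [1,4,5], [3,4,5]

giving chain groups C_0 ≅ Z^6, C_1 ≅ Z^12, C_2 ≅ Z^6.

The boundary map ∂_1: C_1 → C_0 maps an edge to its endpoints' difference, ∂[p,q] = q − p.
This gives a 6×12 integer matrix of rank 5; reducing to Smith normal form yields diagonal entries (1,1,1,1,1).

∂_2: C_2 → C_1 maps a triangle to the signed sum of its edges. For instance
  ∂[1,2,5] = [2,5] − [1,5] + [1,2],
  ∂[0,2,4] = [2,4] − [0,4] + [0,2].
This gives a 12×6 integer matrix of rank 6; reducing to Smith normal form yields diagonal entries (1,1,1,1,1,1).

Computing H_k = (kernel of ∂_k) / (image of ∂_{k+1}):

  H_0: rank C_0 − rank ∂_1 = 6 − 5 = 1, and the invariant factors of ∂_1 are all 1, so H_0 ≅ Z.
  H_1: rank ker ∂_1 − rank ∂_2 = (12 − 5) − 6 = 1, and the invariant factors of ∂_2 are all 1, so H_1 ≅ Z.
  H_2: rank ker ∂_2 − rank ∂_3 = (6 − 6) − 0 = 0, and there is no ∂_3, so H_2 ≅ 0.

H_0 = Z,  H_1 = Z,  H_2 = 0.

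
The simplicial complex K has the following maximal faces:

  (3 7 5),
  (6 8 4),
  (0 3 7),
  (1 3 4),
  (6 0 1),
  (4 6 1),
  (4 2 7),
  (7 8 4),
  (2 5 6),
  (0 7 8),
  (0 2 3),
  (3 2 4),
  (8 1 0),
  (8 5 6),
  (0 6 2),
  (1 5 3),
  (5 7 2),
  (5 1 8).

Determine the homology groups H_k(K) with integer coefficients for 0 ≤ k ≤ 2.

H_0 ≅ Z,  H_1 ≅ Z ⊕ Z/2Z,  H_2 = 0.

We work with the vertex ordering 0 < 1 < 2 < 3 < 4 < 5 < 6 < 7 < 8. The simplices of K, each written with vertices in increasing order, are:

  0-simplices (9): [0], [1], [2], [3], [4], [5], [6], [7], [8]
  1-simplices (27): (27 of them)
  2-simplices (18): [0,1,6], [0,1,8], [0,2,3], [0,2,6], [0,3,7], [0,7,8], [1,3,4], [1,3,5], [1,4,6], [1,5,8], [2,3,4], [2,4,7], [2,5,6], [2,5,7], [3,5,7], [4,6,8], [4,7,8], [5,6,8]

Hence C_0 ≅ Z^9, C_1 ≅ Z^27, C_2 ≅ Z^18.

∂_1: C_1 → C_0 is given by ∂[p,q] = [q] − [p]. For instance
  ∂[4,6] = [6] − [4].
The 9×27 boundary matrix has rank 8 and Smith normal form diag(1,1,1,1,1,1,1,1).

∂_2: C_2 → C_1 maps a triangle to the signed sum of its edges. For instance
  ∂[0,1,6] = [1,6] − [0,6] + [0,1],
  ∂[2,3,4] = [3,4] − [2,4] + [2,3].
As a 27×18 matrix over Z this has rank 18, with invariant factors (1,1,1,1,1,1,1,1,1,1,1,1,1,1,1,1,1,2).

Computing H_k = (kernel of ∂_k) / (image of ∂_{k+1}):

  H_0: rank C_0 − rank ∂_1 = 9 − 8 = 1, and the invariant factors of ∂_1 are all 1, so H_0 ≅ Z.
  H_1: rank ker ∂_1 − rank ∂_2 = (27 − 8) − 18 = 1, and ∂_2 has invariant factor 2 > 1, so H_1 ≅ Z ⊕ Z/2Z.
  H_2: rank ker ∂_2 − rank ∂_3 = (18 − 18) − 0 = 0, and there is no ∂_3, so H_2 ≅ 0.

As a check, the Euler characteristic is 9 − 27 + 18 = 0, which agrees with 1 − 1 + 0 = 0.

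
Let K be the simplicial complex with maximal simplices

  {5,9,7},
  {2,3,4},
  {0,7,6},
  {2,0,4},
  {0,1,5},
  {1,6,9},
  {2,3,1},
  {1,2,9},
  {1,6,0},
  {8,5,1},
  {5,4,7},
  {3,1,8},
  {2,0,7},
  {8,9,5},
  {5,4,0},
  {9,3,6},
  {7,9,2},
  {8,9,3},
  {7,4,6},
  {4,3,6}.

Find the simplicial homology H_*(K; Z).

Take the total order 0 < 1 < 2 < 3 < 4 < 5 < 6 < 7 < 8 < 9 on the vertex set. Then K (dimension 2) consists of the simplices:

  0-simplices (10): [0], [1], [2], [3], [4], [5], [6], [7], [8], [9]
  1-simplices (30): (30 of them)
  2-simplices (20): (20 of them)

so the chain groups are C_0 ≅ Z^10, C_1 ≅ Z^30, C_2 ≅ Z^20.

Boundary ∂_1: C_1 → C_0 maps an edge to its endpoints' difference, ∂[p,q] = q − p. For instance
  ∂[2,4] = [4] − [2].
As a 10×30 matrix over Z this has rank 9, with invariant factors (1,1,1,1,1,1,1,1,1).

Boundary ∂_2: C_2 → C_1 sends each 2-simplex [p,q,r] to [q,r] − [p,r] + [p,q]. For instance
  ∂[1,2,9] = [2,9] − [1,9] + [1,2],
  ∂[4,5,7] = [5,7] − [4,7] + [4,5].
The resulting 30×20 matrix has rank 20, and its Smith normal form has invariant factors (1,1,1,1,1,1,1,1,1,1,1,1,1,1,1,1,1,1,1,2).

Now H_k = ker ∂_k / im ∂_{k+1}, so:

  H_0: rank C_0 − rank ∂_1 = 10 − 9 = 1, and the invariant factors of ∂_1 are all 1, so H_0 ≅ Z.
  H_1: rank ker ∂_1 − rank ∂_2 = (30 − 9) − 20 = 1, and ∂_2 has invariant factor 2 > 1, so H_1 ≅ Z ⊕ Z_2.
  H_2: rank ker ∂_2 − rank ∂_3 = (20 − 20) − 0 = 0, and there is no ∂_3, so H_2 ≅ 0.

H_0 = Z,  H_1 = Z ⊕ Z_2,  H_2 = 0.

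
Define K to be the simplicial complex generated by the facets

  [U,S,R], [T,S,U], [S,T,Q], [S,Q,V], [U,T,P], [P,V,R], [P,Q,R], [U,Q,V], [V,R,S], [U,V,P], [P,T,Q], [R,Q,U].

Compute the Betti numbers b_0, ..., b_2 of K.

K has 7 vertices, 18 edges, 12 triangles.
rank ∂_0 = 0, rank ∂_1 = 6 ⇒ b_0 = 7 − 0 − 6 = 1; all invariant factors of ∂_1 are 1 so no torsion. So H_0 ≅ Z.
rank ∂_1 = 6, rank ∂_2 = 12 ⇒ b_1 = 18 − 6 − 12 = 0; ∂_2 has invariant factor(s) [2] giving torsion. So H_1 ≅ Z_2.
rank ∂_2 = 12, rank ∂_3 = 0 ⇒ b_2 = 12 − 12 − 0 = 0. So H_2 ≅ 0.

b_0 = 1, b_1 = 0, b_2 = 0.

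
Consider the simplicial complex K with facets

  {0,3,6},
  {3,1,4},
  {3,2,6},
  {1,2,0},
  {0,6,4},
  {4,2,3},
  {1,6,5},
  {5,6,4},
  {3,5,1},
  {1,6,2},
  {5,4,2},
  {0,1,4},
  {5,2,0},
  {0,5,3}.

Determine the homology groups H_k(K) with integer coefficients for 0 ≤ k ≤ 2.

H_0 = Z,  H_1 = Z^2,  H_2 = Z.

Fix the vertex order 0 < 1 < 2 < 3 < 4 < 5 < 6 and write every simplex with vertices in increasing order. Then dim K = 2 and the simplices of K are:

  0-simplices (7): [0], [1], [2], [3], [4], [5], [6]
  1-simplices (21): [0,1], [0,2], [0,3], [0,4], [0,5], [0,6], [1,2], [1,3], [1,4], [1,5], [1,6], [2,3], [2,4], [2,5], [2,6], [3,4], [3,5], [3,6], [4,5], [4,6], [5,6]
  2-simplices (14): [0,1,2], [0,1,4], [0,2,5], [0,3,5], [0,3,6], [0,4,6], [1,2,6], [1,3,4], [1,3,5], [1,5,6], [2,3,4], [2,3,6], [2,4,5], [4,5,6]

giving chain groups C_0 ≅ Z^7, C_1 ≅ Z^21, C_2 ≅ Z^14.

Boundary ∂_1: C_1 → C_0 maps an edge to its endpoints' difference, ∂[p,q] = q − p.
As a 7×21 matrix over Z this has rank 6, with invariant factors (1,1,1,1,1,1).

The boundary map ∂_2: C_2 → C_1 acts by ∂[p,q,r] = [q,r] − [p,r] + [p,q]. For instance
  ∂[0,1,2] = [1,2] − [0,2] + [0,1],
  ∂[2,3,6] = [3,6] − [2,6] + [2,3].
As a 21×14 matrix over Z this has rank 13, with invariant factors (1,1,1,1,1,1,1,1,1,1,1,1,1).

Now H_k = ker ∂_k / im ∂_{k+1}, so:

  H_0: rank C_0 − rank ∂_1 = 7 − 6 = 1, and the invariant factors of ∂_1 are all 1, so H_0 ≅ Z.
  H_1: rank ker ∂_1 − rank ∂_2 = (21 − 6) − 13 = 2, and the invariant factors of ∂_2 are all 1, so H_1 ≅ Z^2.
  H_2: rank ker ∂_2 − rank ∂_3 = (14 − 13) − 0 = 1, and there is no ∂_3, so H_2 ≅ Z.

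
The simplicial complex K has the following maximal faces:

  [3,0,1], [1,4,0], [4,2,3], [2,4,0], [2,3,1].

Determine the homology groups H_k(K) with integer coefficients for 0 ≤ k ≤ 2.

K has 5 vertices, 10 edges, 5 triangles.
rank ∂_0 = 0, rank ∂_1 = 4 ⇒ b_0 = 5 − 0 − 4 = 1; all invariant factors of ∂_1 are 1 so no torsion. So H_0 = Z.
rank ∂_1 = 4, rank ∂_2 = 5 ⇒ b_1 = 10 − 4 − 5 = 1; all invariant factors of ∂_2 are 1 so no torsion. So H_1 = Z.
rank ∂_2 = 5, rank ∂_3 = 0 ⇒ b_2 = 5 − 5 − 0 = 0. So H_2 = 0.

H_0 = Z,  H_1 = Z,  H_2 = 0.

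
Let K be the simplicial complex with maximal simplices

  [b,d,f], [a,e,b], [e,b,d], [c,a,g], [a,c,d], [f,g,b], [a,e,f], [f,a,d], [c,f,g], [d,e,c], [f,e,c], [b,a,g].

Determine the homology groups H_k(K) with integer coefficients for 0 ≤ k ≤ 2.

K has 7 vertices, 18 edges, 12 triangles.
rank ∂_0 = 0, rank ∂_1 = 6 ⇒ b_0 = 7 − 0 − 6 = 1; all invariant factors of ∂_1 are 1 so no torsion. So H_0 ≅ Z.
rank ∂_1 = 6, rank ∂_2 = 12 ⇒ b_1 = 18 − 6 − 12 = 0; ∂_2 has invariant factor(s) [2] giving torsion. So H_1 ≅ Z/2.
rank ∂_2 = 12, rank ∂_3 = 0 ⇒ b_2 = 12 − 12 − 0 = 0. So H_2 ≅ 0.

H_0 ≅ Z,  H_1 ≅ Z/2,  H_2 = 0.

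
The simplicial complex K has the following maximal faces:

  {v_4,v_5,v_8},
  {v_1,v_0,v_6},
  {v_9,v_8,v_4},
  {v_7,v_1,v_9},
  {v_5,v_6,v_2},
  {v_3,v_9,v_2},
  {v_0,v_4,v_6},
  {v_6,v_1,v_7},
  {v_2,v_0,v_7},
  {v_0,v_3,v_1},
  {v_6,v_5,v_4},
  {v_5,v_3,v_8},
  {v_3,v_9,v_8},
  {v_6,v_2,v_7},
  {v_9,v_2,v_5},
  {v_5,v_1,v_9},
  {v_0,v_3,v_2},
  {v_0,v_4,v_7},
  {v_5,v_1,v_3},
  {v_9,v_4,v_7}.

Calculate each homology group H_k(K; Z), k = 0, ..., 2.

Take the total order v_0 < v_1 < v_2 < v_3 < v_4 < v_5 < v_6 < v_7 < v_8 < v_9 on the vertex set. Then K (dimension 2) consists of the simplices:

  0-simplices (10): [v_0], [v_1], [v_2], [v_3], [v_4], [v_5], [v_6], [v_7], [v_8], [v_9]
  1-simplices (30): (30 of them)
  2-simplices (20): (20 of them)

giving chain groups C_0 ≅ Z^10, C_1 ≅ Z^30, C_2 ≅ Z^20.

Boundary ∂_1: C_1 → C_0 is given by ∂[p,q] = [q] − [p].
The resulting 10×30 matrix has rank 9, and its Smith normal form has invariant factors (1,1,1,1,1,1,1,1,1).

Boundary ∂_2: C_2 → C_1 acts by ∂[p,q,r] = [q,r] − [p,r] + [p,q]. For instance
  ∂[v_0,v_4,v_7] = [v_4,v_7] − [v_0,v_7] + [v_0,v_4],
  ∂[v_0,v_1,v_3] = [v_1,v_3] − [v_0,v_3] + [v_0,v_1].
The 30×20 boundary matrix has rank 20 and Smith normal form diag(1,1,1,1,1,1,1,1,1,1,1,1,1,1,1,1,1,1,1,2).

Computing H_k = (kernel of ∂_k) / (image of ∂_{k+1}):

  H_0: rank C_0 − rank ∂_1 = 10 − 9 = 1, and the invariant factors of ∂_1 are all 1, so H_0 = Z.
  H_1: rank ker ∂_1 − rank ∂_2 = (30 − 9) − 20 = 1, and ∂_2 has invariant factor 2 > 1, so H_1 = Z × Z/2.
  H_2: rank ker ∂_2 − rank ∂_3 = (20 − 20) − 0 = 0, and there is no ∂_3, so H_2 = 0.

As a check, the Euler characteristic is 10 − 30 + 20 = 0, which agrees with 1 − 1 + 0 = 0.

H_0 = Z,  H_1 = Z × Z/2,  H_2 = 0.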